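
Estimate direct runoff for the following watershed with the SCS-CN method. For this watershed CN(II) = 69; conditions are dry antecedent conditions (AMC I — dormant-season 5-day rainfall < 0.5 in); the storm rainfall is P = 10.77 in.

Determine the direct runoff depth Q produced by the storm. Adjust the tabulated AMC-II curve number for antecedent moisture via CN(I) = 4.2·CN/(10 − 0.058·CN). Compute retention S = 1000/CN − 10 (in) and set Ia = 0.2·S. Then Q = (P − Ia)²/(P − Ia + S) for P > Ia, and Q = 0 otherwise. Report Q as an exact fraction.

Q = 1563932828329/405803027700 in ≈ 3.854 in

Adjust CN=69 to AMC I: 4.2·69/(10 − 0.058·69) → (1449/5) ÷ (2999/500) = 144900/2999 ≈ 48.316
Retention S: 1000/CN − 10 with CN=48.316 → S = 15500/1449 ≈ 10.697 in
Ia = 0.2S: 0.2·10.697 = 2.139 in (exactly 3100/1449)
Since P=10.770 > Ia=2.139: effective rainfall P−Ia = 1250573/144900 in
Runoff Q = (P−Ia)²/(P−Ia+S) = (8.631)²/(8.631+10.697) = 1563932828329/405803027700 ≈ 3.854 in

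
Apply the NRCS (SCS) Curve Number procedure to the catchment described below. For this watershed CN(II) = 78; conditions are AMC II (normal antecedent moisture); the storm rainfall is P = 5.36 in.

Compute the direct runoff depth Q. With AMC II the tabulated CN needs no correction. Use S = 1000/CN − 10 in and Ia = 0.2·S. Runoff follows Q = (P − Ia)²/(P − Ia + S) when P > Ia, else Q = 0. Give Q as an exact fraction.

Q = 10932488/3620175 in ≈ 3.020 in

AMC II — tabulated CN = 78 applies directly.
Retention S: 1000/CN − 10 with CN=78.000 → S = 110/39 ≈ 2.821 in
Initial abstraction Ia = S/5 = (110/39)/5 = 22/39 ≈ 0.564 in
Excess rainfall: 5.360 − 0.564 = 4.796 in; P > Ia so Q > 0
Q = (4676/975)²/((4676/975) + 110/39) = (21864976/950625)/(7426/975) = 10932488/3620175 in ≈ 3.020 in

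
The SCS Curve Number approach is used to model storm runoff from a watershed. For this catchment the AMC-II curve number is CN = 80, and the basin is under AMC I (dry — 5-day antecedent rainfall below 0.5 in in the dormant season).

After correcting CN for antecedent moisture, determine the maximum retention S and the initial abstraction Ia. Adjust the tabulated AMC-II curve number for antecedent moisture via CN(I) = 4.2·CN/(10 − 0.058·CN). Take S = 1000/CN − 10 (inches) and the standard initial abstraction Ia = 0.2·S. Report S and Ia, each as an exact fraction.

S = 125/21 in ≈ 5.952 in; Ia = 25/21 in ≈ 1.190 in

CN(I) from CN(II)=80: (4.2·80)/(10 − 0.058·80) = 4200/67 ≈ 62.687
Max retention: S = 1000/(4200/67) − 10 = 125/21 in (≈ 5.952 in)
Ia = 0.2·(125/21) = 25/21 in ≈ 1.190 in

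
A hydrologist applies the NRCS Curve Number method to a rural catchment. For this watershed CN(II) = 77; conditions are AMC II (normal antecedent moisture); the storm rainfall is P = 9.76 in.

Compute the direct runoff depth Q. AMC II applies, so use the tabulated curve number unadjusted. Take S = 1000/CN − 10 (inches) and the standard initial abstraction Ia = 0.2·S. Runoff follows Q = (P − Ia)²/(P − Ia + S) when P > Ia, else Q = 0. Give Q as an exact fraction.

Q = 77774761/11255475 in ≈ 6.910 in

Average conditions: CN = 77 (no AMC adjustment).
Max retention: S = 1000/77 − 10 = 230/77 in (≈ 2.987 in)
Ia = 0.2S: 0.2·2.987 = 0.597 in (exactly 46/77)
Since P=9.760 > Ia=0.597: effective rainfall P−Ia = 17638/1925 in
Q: (17638/1925)² ÷ (23388/1925) = 77774761/11255475 in (≈ 6.910 in)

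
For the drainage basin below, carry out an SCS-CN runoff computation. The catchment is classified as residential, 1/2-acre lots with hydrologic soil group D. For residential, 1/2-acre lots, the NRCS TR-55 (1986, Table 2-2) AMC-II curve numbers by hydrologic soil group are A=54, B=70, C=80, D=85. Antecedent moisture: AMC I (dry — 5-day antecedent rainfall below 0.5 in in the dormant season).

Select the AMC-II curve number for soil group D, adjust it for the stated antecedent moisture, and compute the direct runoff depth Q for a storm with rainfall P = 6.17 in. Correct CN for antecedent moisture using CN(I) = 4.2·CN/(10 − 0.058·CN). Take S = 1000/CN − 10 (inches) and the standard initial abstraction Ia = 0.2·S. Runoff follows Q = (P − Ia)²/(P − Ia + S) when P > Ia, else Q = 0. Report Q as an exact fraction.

NRCS table: residential, 1/2-acre lots, soil group D → CN(II) = 85
CN(I) from CN(II)=85: (4.2·85)/(10 − 0.058·85) = 11900/169 ≈ 70.414
Retention S: 1000/CN − 10 with CN=70.414 → S = 500/119 ≈ 4.202 in
Initial abstraction Ia = S/5 = (500/119)/5 = 100/119 ≈ 0.840 in
Excess rainfall: 6.170 − 0.840 = 5.330 in; P > Ia so Q > 0
Q: (63423/11900)² ÷ (113423/11900) = 4022476929/1349733700 in (≈ 2.980 in)

Q = 4022476929/1349733700 in ≈ 2.980 in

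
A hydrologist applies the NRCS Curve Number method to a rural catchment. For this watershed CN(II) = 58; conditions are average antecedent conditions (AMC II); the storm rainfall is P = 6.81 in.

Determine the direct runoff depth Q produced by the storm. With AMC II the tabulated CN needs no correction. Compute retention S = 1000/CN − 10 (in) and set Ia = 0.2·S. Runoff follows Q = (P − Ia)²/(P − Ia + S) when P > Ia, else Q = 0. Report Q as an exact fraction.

AMC II — tabulated CN = 58 applies directly.
S = 1000/58 − 10 = 210/29 in ≈ 7.241 in
Initial abstraction Ia = S/5 = (210/29)/5 = 42/29 ≈ 1.448 in
P − Ia = 6.810 − 1.448 = 15549/2900 ≈ 5.362 in (> 0, runoff occurs)
Runoff Q = (P−Ia)²/(P−Ia+S) = (5.362)²/(5.362+7.241) = 26863489/11776900 ≈ 2.281 in

Q = 26863489/11776900 in ≈ 2.281 in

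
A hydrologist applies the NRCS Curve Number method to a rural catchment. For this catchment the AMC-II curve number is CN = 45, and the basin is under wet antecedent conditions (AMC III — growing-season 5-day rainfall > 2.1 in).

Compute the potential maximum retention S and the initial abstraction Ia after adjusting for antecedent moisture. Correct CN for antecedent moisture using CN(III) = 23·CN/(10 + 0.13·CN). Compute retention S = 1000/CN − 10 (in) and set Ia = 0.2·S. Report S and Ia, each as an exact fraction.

S = 1100/207 in ≈ 5.314 in; Ia = 220/207 in ≈ 1.063 in

CN(III) from CN(II)=45: (23·45)/(10 + 0.13·45) = 20700/317 ≈ 65.300
S = 1000/(20700/317) − 10 = 1100/207 in ≈ 5.314 in
Ia = 0.2·(1100/207) = 220/207 in ≈ 1.063 in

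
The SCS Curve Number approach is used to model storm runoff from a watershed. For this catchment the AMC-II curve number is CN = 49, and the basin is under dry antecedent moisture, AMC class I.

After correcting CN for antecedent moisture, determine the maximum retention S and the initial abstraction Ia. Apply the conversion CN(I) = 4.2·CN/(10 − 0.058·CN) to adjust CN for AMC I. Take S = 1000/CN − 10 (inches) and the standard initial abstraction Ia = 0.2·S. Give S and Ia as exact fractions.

CN(I) from CN(II)=49: (4.2·49)/(10 − 0.058·49) = 34300/1193 ≈ 28.751
S = 1000/(34300/1193) − 10 = 8500/343 in ≈ 24.781 in
Initial abstraction Ia = S/5 = (8500/343)/5 = 1700/343 ≈ 4.956 in

S = 8500/343 in ≈ 24.781 in; Ia = 1700/343 in ≈ 4.956 in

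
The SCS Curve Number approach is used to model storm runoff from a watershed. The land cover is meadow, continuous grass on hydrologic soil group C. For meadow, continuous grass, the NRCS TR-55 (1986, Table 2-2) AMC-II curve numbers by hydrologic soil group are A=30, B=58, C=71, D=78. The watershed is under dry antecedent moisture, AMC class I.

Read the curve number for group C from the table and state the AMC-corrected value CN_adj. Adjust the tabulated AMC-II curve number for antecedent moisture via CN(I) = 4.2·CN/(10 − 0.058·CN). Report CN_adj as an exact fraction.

CN_adj = 149100/2941 ≈ 50.697

NRCS table: meadow, continuous grass, soil group C → CN(II) = 71
Adjust CN=71 to AMC I: 4.2·71/(10 − 0.058·71) → (1491/5) ÷ (2941/500) = 149100/2941 ≈ 50.697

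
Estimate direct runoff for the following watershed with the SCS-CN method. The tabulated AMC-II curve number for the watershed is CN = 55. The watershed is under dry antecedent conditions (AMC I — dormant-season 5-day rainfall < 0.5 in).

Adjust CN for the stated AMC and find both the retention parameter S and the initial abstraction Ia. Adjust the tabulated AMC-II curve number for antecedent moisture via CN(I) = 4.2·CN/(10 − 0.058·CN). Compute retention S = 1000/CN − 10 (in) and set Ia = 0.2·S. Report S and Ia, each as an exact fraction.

CN(I) from CN(II)=55: (4.2·55)/(10 − 0.058·55) = 7700/227 ≈ 33.921
S = 1000/(7700/227) − 10 = 1500/77 in ≈ 19.481 in
Ia = 0.2S: 0.2·19.481 = 3.896 in (exactly 300/77)

S = 1500/77 in ≈ 19.481 in; Ia = 300/77 in ≈ 3.896 in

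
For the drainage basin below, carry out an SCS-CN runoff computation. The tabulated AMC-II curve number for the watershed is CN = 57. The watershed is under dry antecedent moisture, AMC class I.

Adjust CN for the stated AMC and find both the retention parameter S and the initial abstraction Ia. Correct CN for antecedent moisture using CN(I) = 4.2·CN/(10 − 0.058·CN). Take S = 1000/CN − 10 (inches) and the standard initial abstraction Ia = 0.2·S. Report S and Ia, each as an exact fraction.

S = 21500/1197 in ≈ 17.962 in; Ia = 4300/1197 in ≈ 3.592 in

Adjust CN=57 to AMC I: 4.2·57/(10 − 0.058·57) → (1197/5) ÷ (3347/500) = 119700/3347 ≈ 35.763
Retention S: 1000/CN − 10 with CN=35.763 → S = 21500/1197 ≈ 17.962 in
Initial abstraction Ia = S/5 = (21500/1197)/5 = 4300/1197 ≈ 3.592 in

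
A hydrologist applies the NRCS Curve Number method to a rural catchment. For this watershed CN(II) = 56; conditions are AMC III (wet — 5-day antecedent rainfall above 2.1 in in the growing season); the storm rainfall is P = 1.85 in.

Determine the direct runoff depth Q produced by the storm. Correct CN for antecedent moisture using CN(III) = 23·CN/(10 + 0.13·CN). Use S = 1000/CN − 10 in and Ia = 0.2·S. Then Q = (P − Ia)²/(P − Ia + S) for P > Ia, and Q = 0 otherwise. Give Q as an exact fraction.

Q = 14115049/47517540 in ≈ 0.297 in

Adjust CN=56 to AMC III: 23·56/(10 + 0.13·56) → 1288 ÷ (432/25) = 4025/54 ≈ 74.537
Max retention: S = 1000/(4025/54) − 10 = 550/161 in (≈ 3.416 in)
Ia = 0.2S: 0.2·3.416 = 0.683 in (exactly 110/161)
Excess rainfall: 1.850 − 0.683 = 1.167 in; P > Ia so Q > 0
Q: (3757/3220)² ÷ (14757/3220) = 14115049/47517540 in (≈ 0.297 in)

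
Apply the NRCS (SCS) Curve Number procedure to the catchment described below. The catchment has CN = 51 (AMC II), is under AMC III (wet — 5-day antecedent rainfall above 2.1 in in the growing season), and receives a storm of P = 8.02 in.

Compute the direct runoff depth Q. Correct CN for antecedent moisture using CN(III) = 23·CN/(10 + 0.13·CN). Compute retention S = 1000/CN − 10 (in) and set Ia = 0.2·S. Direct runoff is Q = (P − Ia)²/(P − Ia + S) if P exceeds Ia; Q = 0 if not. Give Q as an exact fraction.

Q = 177555205129/39082776450 in ≈ 4.543 in

Adjust CN=51 to AMC III: 23·51/(10 + 0.13·51) → 1173 ÷ (1663/100) = 117300/1663 ≈ 70.535
Max retention: S = 1000/(117300/1663) − 10 = 4900/1173 in (≈ 4.177 in)
Initial abstraction Ia = S/5 = (4900/1173)/5 = 980/1173 ≈ 0.835 in
Excess rainfall: 8.020 − 0.835 = 7.185 in; P > Ia so Q > 0
Q = (421373/58650)²/((421373/58650) + 4900/1173) = (177555205129/3439822500)/(666373/58650) = 177555205129/39082776450 in ≈ 4.543 in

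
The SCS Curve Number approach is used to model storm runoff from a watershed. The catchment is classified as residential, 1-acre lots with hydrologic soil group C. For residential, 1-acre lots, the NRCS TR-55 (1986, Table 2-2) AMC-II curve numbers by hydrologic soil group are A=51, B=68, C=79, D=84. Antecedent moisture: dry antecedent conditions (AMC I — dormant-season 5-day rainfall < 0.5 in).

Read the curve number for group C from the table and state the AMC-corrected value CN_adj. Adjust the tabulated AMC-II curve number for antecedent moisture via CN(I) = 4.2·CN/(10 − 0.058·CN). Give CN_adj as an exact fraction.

NRCS table: residential, 1-acre lots, soil group C → CN(II) = 79
Adjust CN=79 to AMC I: 4.2·79/(10 − 0.058·79) → (1659/5) ÷ (2709/500) = 7900/129 ≈ 61.240

CN_adj = 7900/129 ≈ 61.240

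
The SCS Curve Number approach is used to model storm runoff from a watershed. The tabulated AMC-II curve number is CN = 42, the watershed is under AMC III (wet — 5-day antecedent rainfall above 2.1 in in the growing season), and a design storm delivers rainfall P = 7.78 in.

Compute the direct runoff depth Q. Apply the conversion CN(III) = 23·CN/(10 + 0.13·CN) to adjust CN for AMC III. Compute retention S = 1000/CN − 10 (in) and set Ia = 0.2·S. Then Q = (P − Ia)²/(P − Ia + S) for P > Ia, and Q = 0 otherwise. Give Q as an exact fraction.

Wet (AMC III): CN(III) = 23·42/(10 + 0.13·42) = 966/(773/50) = 48300/773 ≈ 62.484
Retention S: 1000/CN − 10 with CN=62.484 → S = 2900/483 ≈ 6.004 in
Ia = 0.2S: 0.2·6.004 = 1.201 in (exactly 580/483)
P − Ia = 7.780 − 1.201 = 158887/24150 ≈ 6.579 in (> 0, runoff occurs)
Q = (158887/24150)²/((158887/24150) + 2900/483) = (25245078769/583222500)/(303887/24150) = 25245078769/7338871050 in ≈ 3.440 in

Q = 25245078769/7338871050 in ≈ 3.440 in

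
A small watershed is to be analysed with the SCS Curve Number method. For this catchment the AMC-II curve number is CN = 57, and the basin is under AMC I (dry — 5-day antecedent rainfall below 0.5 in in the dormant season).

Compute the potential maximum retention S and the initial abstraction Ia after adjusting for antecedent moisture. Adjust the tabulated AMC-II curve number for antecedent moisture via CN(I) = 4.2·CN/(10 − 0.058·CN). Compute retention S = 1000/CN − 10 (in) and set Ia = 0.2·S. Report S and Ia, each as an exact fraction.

CN(I) from CN(II)=57: (4.2·57)/(10 − 0.058·57) = 119700/3347 ≈ 35.763
Max retention: S = 1000/(119700/3347) − 10 = 21500/1197 in (≈ 17.962 in)
Ia = 0.2·(21500/1197) = 4300/1197 in ≈ 3.592 in

S = 21500/1197 in ≈ 17.962 in; Ia = 4300/1197 in ≈ 3.592 in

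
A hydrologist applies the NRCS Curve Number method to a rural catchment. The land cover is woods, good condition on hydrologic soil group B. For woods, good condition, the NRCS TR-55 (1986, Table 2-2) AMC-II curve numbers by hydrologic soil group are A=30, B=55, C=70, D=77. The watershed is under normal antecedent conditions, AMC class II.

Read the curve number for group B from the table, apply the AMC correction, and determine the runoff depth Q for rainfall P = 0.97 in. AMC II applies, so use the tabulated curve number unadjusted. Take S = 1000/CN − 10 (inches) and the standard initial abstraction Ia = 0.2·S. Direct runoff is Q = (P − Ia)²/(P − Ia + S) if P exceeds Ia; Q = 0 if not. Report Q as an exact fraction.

NRCS table: woods, good condition, soil group B → CN(II) = 55
CN(II) = 55; AMC II needs no correction.
S = 1000/55 − 10 = 90/11 in ≈ 8.182 in
Ia = 0.2·(90/11) = 18/11 in ≈ 1.636 in
P = 0.970 ≤ Ia = 1.636 in: entire storm abstracted, Q = 0.

Q = 0 in ≈ 0.000 in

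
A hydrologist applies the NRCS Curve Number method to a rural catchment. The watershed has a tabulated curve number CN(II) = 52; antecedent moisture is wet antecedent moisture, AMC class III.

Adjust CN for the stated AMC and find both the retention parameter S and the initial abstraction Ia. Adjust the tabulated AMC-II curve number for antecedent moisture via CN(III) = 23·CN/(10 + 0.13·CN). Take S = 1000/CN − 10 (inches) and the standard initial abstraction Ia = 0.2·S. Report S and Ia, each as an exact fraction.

S = 1200/299 in ≈ 4.013 in; Ia = 240/299 in ≈ 0.803 in

Wet (AMC III): CN(III) = 23·52/(10 + 0.13·52) = 1196/(419/25) = 29900/419 ≈ 71.360
Retention S: 1000/CN − 10 with CN=71.360 → S = 1200/299 ≈ 4.013 in
Initial abstraction Ia = S/5 = (1200/299)/5 = 240/299 ≈ 0.803 in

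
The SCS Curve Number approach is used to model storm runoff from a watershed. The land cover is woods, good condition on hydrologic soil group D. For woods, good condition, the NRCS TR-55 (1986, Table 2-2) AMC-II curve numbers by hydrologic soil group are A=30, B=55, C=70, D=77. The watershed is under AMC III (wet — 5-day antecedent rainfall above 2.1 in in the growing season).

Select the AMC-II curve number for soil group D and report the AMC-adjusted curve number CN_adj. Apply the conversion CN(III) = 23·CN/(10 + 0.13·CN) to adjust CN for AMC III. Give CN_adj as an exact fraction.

NRCS table: woods, good condition, soil group D → CN(II) = 77
Adjust CN=77 to AMC III: 23·77/(10 + 0.13·77) → 1771 ÷ (2001/100) = 7700/87 ≈ 88.506

CN_adj = 7700/87 ≈ 88.506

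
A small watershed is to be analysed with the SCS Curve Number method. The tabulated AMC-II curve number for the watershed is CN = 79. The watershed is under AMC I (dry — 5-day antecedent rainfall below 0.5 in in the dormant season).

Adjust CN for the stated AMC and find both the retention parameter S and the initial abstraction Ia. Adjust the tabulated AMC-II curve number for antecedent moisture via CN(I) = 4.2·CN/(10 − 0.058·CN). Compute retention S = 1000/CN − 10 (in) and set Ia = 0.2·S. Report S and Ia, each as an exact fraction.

S = 500/79 in ≈ 6.329 in; Ia = 100/79 in ≈ 1.266 in

Dry (AMC I): CN(I) = 4.2·79/(10 − 0.058·79) = (1659/5)/(2709/500) = 7900/129 ≈ 61.240
Retention S: 1000/CN − 10 with CN=61.240 → S = 500/79 ≈ 6.329 in
Ia = 0.2S: 0.2·6.329 = 1.266 in (exactly 100/79)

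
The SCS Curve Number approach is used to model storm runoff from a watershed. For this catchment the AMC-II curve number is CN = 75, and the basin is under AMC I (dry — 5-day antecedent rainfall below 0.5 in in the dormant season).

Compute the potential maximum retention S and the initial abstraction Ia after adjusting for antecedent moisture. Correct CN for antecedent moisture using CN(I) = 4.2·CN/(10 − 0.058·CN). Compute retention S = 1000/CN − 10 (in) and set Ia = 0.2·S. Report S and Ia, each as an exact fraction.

CN(I) from CN(II)=75: (4.2·75)/(10 − 0.058·75) = 6300/113 ≈ 55.752
Retention S: 1000/CN − 10 with CN=55.752 → S = 500/63 ≈ 7.937 in
Initial abstraction Ia = S/5 = (500/63)/5 = 100/63 ≈ 1.587 in

S = 500/63 in ≈ 7.937 in; Ia = 100/63 in ≈ 1.587 in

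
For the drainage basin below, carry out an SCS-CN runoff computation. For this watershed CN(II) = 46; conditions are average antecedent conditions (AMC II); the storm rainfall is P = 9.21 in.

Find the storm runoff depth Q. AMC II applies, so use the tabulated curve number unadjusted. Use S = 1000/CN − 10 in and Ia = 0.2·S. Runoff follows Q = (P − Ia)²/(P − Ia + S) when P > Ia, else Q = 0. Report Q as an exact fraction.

CN(II) = 46; AMC II needs no correction.
Retention S: 1000/CN − 10 with CN=46.000 → S = 270/23 ≈ 11.739 in
Ia = 0.2·(270/23) = 54/23 in ≈ 2.348 in
P − Ia = 9.210 − 2.348 = 15783/2300 ≈ 6.862 in (> 0, runoff occurs)
Q = (15783/2300)²/((15783/2300) + 270/23) = (249103089/5290000)/(42783/2300) = 83034363/32800300 in ≈ 2.532 in

Q = 83034363/32800300 in ≈ 2.532 in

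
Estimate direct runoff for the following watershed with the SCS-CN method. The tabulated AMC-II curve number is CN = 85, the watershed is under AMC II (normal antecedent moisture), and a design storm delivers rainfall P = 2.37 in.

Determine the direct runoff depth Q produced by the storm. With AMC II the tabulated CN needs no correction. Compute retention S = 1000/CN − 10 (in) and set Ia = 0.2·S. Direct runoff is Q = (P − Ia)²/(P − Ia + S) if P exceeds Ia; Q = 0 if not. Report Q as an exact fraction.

Q = 3919347/3643100 in ≈ 1.076 in

Average conditions: CN = 85 (no AMC adjustment).
S = 1000/85 − 10 = 30/17 in ≈ 1.765 in
Initial abstraction Ia = S/5 = (30/17)/5 = 6/17 ≈ 0.353 in
P − Ia = 2.370 − 0.353 = 3429/1700 ≈ 2.017 in (> 0, runoff occurs)
Runoff Q = (P−Ia)²/(P−Ia+S) = (2.017)²/(2.017+1.765) = 3919347/3643100 ≈ 1.076 in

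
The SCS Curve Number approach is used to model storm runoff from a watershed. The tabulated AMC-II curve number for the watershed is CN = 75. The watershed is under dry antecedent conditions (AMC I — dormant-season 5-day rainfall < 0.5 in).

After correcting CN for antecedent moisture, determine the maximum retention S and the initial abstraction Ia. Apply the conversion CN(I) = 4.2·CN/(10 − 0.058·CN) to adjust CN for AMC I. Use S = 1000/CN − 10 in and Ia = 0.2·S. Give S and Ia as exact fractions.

S = 500/63 in ≈ 7.937 in; Ia = 100/63 in ≈ 1.587 in

CN(I) from CN(II)=75: (4.2·75)/(10 − 0.058·75) = 6300/113 ≈ 55.752
Retention S: 1000/CN − 10 with CN=55.752 → S = 500/63 ≈ 7.937 in
Ia = 0.2S: 0.2·7.937 = 1.587 in (exactly 100/63)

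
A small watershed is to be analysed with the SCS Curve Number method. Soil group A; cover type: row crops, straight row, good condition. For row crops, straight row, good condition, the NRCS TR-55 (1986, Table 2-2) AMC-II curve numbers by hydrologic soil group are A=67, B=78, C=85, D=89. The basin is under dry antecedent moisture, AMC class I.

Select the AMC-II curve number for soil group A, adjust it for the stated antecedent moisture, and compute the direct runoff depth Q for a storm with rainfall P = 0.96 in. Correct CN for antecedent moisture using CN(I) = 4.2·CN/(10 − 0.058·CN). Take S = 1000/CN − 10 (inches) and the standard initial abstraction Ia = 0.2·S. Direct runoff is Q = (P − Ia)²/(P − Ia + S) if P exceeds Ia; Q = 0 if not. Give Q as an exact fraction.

Q = 0 in ≈ 0.000 in

NRCS table: row crops, straight row, good condition, soil group A → CN(II) = 67
Adjust CN=67 to AMC I: 4.2·67/(10 − 0.058·67) → (1407/5) ÷ (3057/500) = 46900/1019 ≈ 46.026
Max retention: S = 1000/(46900/1019) − 10 = 5500/469 in (≈ 11.727 in)
Ia = 0.2·(5500/469) = 1100/469 in ≈ 2.345 in
P = 0.960 ≤ Ia = 2.345 in: entire storm abstracted, Q = 0.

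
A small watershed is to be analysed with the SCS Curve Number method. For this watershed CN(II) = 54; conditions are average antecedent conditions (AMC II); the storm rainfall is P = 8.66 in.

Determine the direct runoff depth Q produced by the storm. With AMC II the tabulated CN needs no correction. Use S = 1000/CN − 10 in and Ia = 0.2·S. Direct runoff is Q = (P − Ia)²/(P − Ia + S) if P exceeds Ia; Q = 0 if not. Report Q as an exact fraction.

CN(II) = 54; AMC II needs no correction.
Retention S: 1000/CN − 10 with CN=54.000 → S = 230/27 ≈ 8.519 in
Ia = 0.2S: 0.2·8.519 = 1.704 in (exactly 46/27)
Since P=8.660 > Ia=1.704: effective rainfall P−Ia = 9391/1350 in
Q: (9391/1350)² ÷ (20891/1350) = 88190881/28202850 in (≈ 3.127 in)

Q = 88190881/28202850 in ≈ 3.127 in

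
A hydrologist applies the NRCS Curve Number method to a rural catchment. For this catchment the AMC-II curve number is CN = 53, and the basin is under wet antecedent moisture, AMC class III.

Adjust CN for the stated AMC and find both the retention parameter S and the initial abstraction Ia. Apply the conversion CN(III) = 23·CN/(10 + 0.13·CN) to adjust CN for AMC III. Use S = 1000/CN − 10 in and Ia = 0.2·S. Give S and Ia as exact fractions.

Wet (AMC III): CN(III) = 23·53/(10 + 0.13·53) = 1219/(1689/100) = 121900/1689 ≈ 72.173
Max retention: S = 1000/(121900/1689) − 10 = 4700/1219 in (≈ 3.856 in)
Ia = 0.2S: 0.2·3.856 = 0.771 in (exactly 940/1219)

S = 4700/1219 in ≈ 3.856 in; Ia = 940/1219 in ≈ 0.771 in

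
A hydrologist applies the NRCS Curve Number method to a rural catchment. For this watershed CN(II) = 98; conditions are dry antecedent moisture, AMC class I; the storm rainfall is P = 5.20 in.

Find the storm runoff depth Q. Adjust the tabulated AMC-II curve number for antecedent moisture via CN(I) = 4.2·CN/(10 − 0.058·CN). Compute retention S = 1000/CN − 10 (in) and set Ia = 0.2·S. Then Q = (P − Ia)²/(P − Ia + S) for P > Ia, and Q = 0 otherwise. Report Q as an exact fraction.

Adjust CN=98 to AMC I: 4.2·98/(10 − 0.058·98) → (2058/5) ÷ (1079/250) = 102900/1079 ≈ 95.366
S = 1000/(102900/1079) − 10 = 500/1029 in ≈ 0.486 in
Initial abstraction Ia = S/5 = (500/1029)/5 = 100/1029 ≈ 0.097 in
Excess rainfall: 5.200 − 0.097 = 5.103 in; P > Ia so Q > 0
Q = (26254/5145)²/((26254/5145) + 500/1029) = (689272516/26471025)/(28754/5145) = 344636258/73969665 in ≈ 4.659 in

Q = 344636258/73969665 in ≈ 4.659 in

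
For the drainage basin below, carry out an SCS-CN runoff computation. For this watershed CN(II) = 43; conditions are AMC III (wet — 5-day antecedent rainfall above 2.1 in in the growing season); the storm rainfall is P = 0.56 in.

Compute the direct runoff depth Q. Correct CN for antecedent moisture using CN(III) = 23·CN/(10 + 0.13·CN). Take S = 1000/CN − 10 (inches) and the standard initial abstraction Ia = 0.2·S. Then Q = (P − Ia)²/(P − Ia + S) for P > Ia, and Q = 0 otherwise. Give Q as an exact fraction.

CN(III) from CN(II)=43: (23·43)/(10 + 0.13·43) = 98900/1559 ≈ 63.438
Max retention: S = 1000/(98900/1559) − 10 = 5700/989 in (≈ 5.763 in)
Ia = 0.2·(5700/989) = 1140/989 in ≈ 1.153 in
P = 0.560 ≤ Ia = 1.153 in: entire storm abstracted, Q = 0.

Q = 0 in ≈ 0.000 in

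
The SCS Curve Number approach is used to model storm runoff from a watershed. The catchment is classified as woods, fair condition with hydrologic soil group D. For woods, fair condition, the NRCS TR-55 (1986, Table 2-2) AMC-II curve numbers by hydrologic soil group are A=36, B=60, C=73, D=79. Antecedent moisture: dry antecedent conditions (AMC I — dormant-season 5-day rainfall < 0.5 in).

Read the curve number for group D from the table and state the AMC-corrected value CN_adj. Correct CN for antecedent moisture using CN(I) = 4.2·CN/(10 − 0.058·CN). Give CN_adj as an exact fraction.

NRCS table: woods, fair condition, soil group D → CN(II) = 79
CN(I) from CN(II)=79: (4.2·79)/(10 − 0.058·79) = 7900/129 ≈ 61.240

CN_adj = 7900/129 ≈ 61.240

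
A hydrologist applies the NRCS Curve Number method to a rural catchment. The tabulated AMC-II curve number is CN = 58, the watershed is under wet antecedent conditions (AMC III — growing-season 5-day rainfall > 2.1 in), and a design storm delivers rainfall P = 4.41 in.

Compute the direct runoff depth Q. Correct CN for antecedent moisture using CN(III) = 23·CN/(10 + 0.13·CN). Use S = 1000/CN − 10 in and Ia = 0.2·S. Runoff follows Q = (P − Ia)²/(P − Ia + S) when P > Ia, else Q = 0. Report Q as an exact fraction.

CN(III) from CN(II)=58: (23·58)/(10 + 0.13·58) = 66700/877 ≈ 76.055
S = 1000/(66700/877) − 10 = 2100/667 in ≈ 3.148 in
Ia = 0.2·(2100/667) = 420/667 in ≈ 0.630 in
Since P=4.410 > Ia=0.630: effective rainfall P−Ia = 252147/66700 in
Q: (252147/66700)² ÷ (462147/66700) = 3027529029/1467866900 in (≈ 2.063 in)

Q = 3027529029/1467866900 in ≈ 2.063 in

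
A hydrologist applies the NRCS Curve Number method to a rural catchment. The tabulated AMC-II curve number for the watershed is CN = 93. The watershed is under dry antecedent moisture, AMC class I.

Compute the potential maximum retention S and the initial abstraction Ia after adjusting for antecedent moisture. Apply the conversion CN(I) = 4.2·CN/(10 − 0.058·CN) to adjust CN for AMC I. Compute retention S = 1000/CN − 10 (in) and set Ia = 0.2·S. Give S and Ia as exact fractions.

CN(I) from CN(II)=93: (4.2·93)/(10 − 0.058·93) = 27900/329 ≈ 84.802
Max retention: S = 1000/(27900/329) − 10 = 500/279 in (≈ 1.792 in)
Ia = 0.2S: 0.2·1.792 = 0.358 in (exactly 100/279)

S = 500/279 in ≈ 1.792 in; Ia = 100/279 in ≈ 0.358 in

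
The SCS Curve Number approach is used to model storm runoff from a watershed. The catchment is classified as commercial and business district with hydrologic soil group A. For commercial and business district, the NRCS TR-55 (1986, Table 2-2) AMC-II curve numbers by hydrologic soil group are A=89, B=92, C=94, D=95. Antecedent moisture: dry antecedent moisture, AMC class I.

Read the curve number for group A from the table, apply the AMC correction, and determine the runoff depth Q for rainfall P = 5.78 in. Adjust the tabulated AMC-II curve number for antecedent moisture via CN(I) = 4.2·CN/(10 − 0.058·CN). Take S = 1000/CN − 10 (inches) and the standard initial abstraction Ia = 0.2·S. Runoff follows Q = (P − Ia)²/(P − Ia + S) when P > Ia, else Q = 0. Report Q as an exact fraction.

Q = 235361789881/71035176450 in ≈ 3.313 in

NRCS table: commercial and business district, soil group A → CN(II) = 89
Adjust CN=89 to AMC I: 4.2·89/(10 − 0.058·89) → (1869/5) ÷ (2419/500) = 186900/2419 ≈ 77.263
Max retention: S = 1000/(186900/2419) − 10 = 5500/1869 in (≈ 2.943 in)
Ia = 0.2S: 0.2·2.943 = 0.589 in (exactly 1100/1869)
P − Ia = 5.780 − 0.589 = 485141/93450 ≈ 5.191 in (> 0, runoff occurs)
Runoff Q = (P−Ia)²/(P−Ia+S) = (5.191)²/(5.191+2.943) = 235361789881/71035176450 ≈ 3.313 in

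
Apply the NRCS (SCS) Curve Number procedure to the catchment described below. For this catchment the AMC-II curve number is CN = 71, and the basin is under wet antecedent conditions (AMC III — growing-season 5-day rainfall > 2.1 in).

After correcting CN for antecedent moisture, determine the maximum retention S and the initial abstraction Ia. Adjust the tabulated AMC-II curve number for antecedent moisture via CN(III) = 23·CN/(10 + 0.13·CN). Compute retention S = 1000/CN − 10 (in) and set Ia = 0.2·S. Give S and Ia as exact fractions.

S = 2900/1633 in ≈ 1.776 in; Ia = 580/1633 in ≈ 0.355 in

Wet (AMC III): CN(III) = 23·71/(10 + 0.13·71) = 1633/(1923/100) = 163300/1923 ≈ 84.919
S = 1000/(163300/1923) − 10 = 2900/1633 in ≈ 1.776 in
Ia = 0.2·(2900/1633) = 580/1633 in ≈ 0.355 in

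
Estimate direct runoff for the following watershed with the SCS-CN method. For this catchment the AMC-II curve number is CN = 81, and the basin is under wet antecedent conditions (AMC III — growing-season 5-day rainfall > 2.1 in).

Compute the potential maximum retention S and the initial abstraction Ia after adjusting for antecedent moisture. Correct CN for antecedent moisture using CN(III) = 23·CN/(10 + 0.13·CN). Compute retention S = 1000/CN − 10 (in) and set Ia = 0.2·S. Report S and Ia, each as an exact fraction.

CN(III) from CN(II)=81: (23·81)/(10 + 0.13·81) = 186300/2053 ≈ 90.745
Retention S: 1000/CN − 10 with CN=90.745 → S = 1900/1863 ≈ 1.020 in
Ia = 0.2·(1900/1863) = 380/1863 in ≈ 0.204 in

S = 1900/1863 in ≈ 1.020 in; Ia = 380/1863 in ≈ 0.204 in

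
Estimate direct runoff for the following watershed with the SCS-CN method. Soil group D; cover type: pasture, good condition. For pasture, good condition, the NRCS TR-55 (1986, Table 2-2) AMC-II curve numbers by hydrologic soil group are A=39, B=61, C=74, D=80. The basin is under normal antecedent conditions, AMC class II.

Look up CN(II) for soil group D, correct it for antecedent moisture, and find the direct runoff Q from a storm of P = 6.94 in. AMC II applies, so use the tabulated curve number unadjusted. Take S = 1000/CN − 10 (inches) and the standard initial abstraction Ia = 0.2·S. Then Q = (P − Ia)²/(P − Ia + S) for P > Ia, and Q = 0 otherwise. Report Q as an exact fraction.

NRCS table: pasture, good condition, soil group D → CN(II) = 80
CN(II) = 80; AMC II needs no correction.
Max retention: S = 1000/80 − 10 = 5/2 in (≈ 2.500 in)
Ia = 0.2S: 0.2·2.500 = 0.500 in (exactly 1/2)
Since P=6.940 > Ia=0.500: effective rainfall P−Ia = 161/25 in
Runoff Q = (P−Ia)²/(P−Ia+S) = (6.440)²/(6.440+2.500) = 51842/11175 ≈ 4.639 in

Q = 51842/11175 in ≈ 4.639 in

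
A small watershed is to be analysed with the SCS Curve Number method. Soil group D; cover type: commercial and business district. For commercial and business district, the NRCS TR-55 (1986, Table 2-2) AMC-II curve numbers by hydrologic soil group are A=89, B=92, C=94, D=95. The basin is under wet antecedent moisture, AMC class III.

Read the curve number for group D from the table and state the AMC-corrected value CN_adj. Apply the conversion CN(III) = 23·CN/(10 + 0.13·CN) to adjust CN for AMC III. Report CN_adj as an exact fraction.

NRCS table: commercial and business district, soil group D → CN(II) = 95
Adjust CN=95 to AMC III: 23·95/(10 + 0.13·95) → 2185 ÷ (447/20) = 43700/447 ≈ 97.763

CN_adj = 43700/447 ≈ 97.763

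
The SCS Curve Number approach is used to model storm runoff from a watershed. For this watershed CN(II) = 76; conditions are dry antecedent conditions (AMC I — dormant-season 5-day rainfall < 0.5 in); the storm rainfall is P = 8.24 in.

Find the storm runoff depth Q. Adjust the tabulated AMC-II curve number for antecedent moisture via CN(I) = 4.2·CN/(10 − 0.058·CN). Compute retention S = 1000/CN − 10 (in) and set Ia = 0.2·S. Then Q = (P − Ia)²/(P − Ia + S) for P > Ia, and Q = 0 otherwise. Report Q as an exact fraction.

Q = 250835202/78799175 in ≈ 3.183 in

Dry (AMC I): CN(I) = 4.2·76/(10 − 0.058·76) = (1596/5)/(699/125) = 13300/233 ≈ 57.082
S = 1000/(13300/233) − 10 = 1000/133 in ≈ 7.519 in
Ia = 0.2S: 0.2·7.519 = 1.504 in (exactly 200/133)
P − Ia = 8.240 − 1.504 = 22398/3325 ≈ 6.736 in (> 0, runoff occurs)
Q = (22398/3325)²/((22398/3325) + 1000/133) = (501670404/11055625)/(47398/3325) = 250835202/78799175 in ≈ 3.183 in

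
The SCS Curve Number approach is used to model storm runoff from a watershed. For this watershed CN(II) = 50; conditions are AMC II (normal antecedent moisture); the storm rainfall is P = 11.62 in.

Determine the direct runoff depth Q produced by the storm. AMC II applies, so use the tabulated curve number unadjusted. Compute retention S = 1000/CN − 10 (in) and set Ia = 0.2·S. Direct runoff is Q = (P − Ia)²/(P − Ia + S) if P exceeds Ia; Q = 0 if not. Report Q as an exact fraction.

AMC II — tabulated CN = 50 applies directly.
Max retention: S = 1000/50 − 10 = 10 in (≈ 10.000 in)
Initial abstraction Ia = S/5 = 10/5 = 2 ≈ 2.000 in
Excess rainfall: 11.620 − 2.000 = 9.620 in; P > Ia so Q > 0
Runoff Q = (P−Ia)²/(P−Ia+S) = (9.620)²/(9.620+10.000) = 231361/49050 ≈ 4.717 in

Q = 231361/49050 in ≈ 4.717 in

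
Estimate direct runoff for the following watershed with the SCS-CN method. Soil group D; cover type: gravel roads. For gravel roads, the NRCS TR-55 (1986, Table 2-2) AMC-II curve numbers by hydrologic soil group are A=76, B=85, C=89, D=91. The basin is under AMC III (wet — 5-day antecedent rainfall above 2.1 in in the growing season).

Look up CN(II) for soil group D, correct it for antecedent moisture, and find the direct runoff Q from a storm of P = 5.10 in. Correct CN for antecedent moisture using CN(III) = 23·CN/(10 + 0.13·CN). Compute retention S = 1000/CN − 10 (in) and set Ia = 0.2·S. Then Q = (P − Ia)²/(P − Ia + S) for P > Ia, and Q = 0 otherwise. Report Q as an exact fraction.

Q = 3671011083/794942330 in ≈ 4.618 in

NRCS table: gravel roads, soil group D → CN(II) = 91
Adjust CN=91 to AMC III: 23·91/(10 + 0.13·91) → 2093 ÷ (2183/100) = 209300/2183 ≈ 95.877
Retention S: 1000/CN − 10 with CN=95.877 → S = 900/2093 ≈ 0.430 in
Ia = 0.2·(900/2093) = 180/2093 in ≈ 0.086 in
P − Ia = 5.100 − 0.086 = 104943/20930 ≈ 5.014 in (> 0, runoff occurs)
Q: (104943/20930)² ÷ (113943/20930) = 3671011083/794942330 in (≈ 4.618 in)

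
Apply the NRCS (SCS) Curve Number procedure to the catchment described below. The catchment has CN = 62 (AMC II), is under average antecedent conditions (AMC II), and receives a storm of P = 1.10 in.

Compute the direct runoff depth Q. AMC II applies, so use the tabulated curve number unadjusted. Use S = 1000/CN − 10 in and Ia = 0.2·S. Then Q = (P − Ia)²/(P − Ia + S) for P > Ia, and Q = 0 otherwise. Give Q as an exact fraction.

Q = 0 in ≈ 0.000 in

AMC II — tabulated CN = 62 applies directly.
Retention S: 1000/CN − 10 with CN=62.000 → S = 190/31 ≈ 6.129 in
Ia = 0.2·(190/31) = 38/31 in ≈ 1.226 in
P = 1.100 ≤ Ia = 1.226 in: entire storm abstracted, Q = 0.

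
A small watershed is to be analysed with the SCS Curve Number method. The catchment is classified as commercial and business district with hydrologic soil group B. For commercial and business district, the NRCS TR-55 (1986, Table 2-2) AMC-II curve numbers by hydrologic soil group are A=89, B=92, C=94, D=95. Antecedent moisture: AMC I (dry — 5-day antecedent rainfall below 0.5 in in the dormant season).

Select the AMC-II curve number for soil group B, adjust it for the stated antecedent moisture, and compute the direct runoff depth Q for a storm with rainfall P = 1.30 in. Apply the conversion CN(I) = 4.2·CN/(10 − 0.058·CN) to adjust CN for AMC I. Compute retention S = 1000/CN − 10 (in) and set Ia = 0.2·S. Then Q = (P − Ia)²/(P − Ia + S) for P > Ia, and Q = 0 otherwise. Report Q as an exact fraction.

NRCS table: commercial and business district, soil group B → CN(II) = 92
Dry (AMC I): CN(I) = 4.2·92/(10 − 0.058·92) = (1932/5)/(583/125) = 48300/583 ≈ 82.847
Retention S: 1000/CN − 10 with CN=82.847 → S = 1000/483 ≈ 2.070 in
Initial abstraction Ia = S/5 = (1000/483)/5 = 200/483 ≈ 0.414 in
Since P=1.300 > Ia=0.414: effective rainfall P−Ia = 4279/4830 in
Q = (4279/4830)²/((4279/4830) + 1000/483) = (18309841/23328900)/(14279/4830) = 18309841/68967570 in ≈ 0.265 in

Q = 18309841/68967570 in ≈ 0.265 in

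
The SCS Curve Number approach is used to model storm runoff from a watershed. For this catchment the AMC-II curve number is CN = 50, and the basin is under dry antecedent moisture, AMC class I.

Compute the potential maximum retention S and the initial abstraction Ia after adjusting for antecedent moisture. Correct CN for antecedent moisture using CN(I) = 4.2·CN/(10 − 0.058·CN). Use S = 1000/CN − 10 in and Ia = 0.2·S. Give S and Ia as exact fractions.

Dry (AMC I): CN(I) = 4.2·50/(10 − 0.058·50) = 210/(71/10) = 2100/71 ≈ 29.577
Retention S: 1000/CN − 10 with CN=29.577 → S = 500/21 ≈ 23.810 in
Initial abstraction Ia = S/5 = (500/21)/5 = 100/21 ≈ 4.762 in

S = 500/21 in ≈ 23.810 in; Ia = 100/21 in ≈ 4.762 in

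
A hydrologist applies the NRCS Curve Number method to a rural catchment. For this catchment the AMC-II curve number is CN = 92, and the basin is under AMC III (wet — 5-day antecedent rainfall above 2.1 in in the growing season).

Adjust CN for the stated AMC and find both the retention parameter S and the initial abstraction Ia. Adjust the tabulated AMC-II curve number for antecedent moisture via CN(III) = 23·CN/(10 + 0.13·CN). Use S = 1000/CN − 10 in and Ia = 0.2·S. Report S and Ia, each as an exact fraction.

S = 200/529 in ≈ 0.378 in; Ia = 40/529 in ≈ 0.076 in

Adjust CN=92 to AMC III: 23·92/(10 + 0.13·92) → 2116 ÷ (549/25) = 52900/549 ≈ 96.357
Retention S: 1000/CN − 10 with CN=96.357 → S = 200/529 ≈ 0.378 in
Initial abstraction Ia = S/5 = (200/529)/5 = 40/529 ≈ 0.076 in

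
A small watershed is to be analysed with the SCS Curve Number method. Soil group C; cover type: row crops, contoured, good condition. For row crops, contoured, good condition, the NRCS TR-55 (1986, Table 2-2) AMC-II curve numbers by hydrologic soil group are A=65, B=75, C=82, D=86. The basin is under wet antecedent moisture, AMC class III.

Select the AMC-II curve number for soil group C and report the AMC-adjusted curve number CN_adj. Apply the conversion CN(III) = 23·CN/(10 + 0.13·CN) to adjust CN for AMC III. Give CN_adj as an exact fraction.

NRCS table: row crops, contoured, good condition, soil group C → CN(II) = 82
CN(III) from CN(II)=82: (23·82)/(10 + 0.13·82) = 94300/1033 ≈ 91.288

CN_adj = 94300/1033 ≈ 91.288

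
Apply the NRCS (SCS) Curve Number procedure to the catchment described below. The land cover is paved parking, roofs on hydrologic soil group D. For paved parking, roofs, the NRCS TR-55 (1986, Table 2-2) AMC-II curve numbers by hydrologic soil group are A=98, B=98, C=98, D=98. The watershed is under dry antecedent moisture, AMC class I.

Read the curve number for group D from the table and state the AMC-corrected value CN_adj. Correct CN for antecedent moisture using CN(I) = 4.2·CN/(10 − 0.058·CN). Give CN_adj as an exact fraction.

NRCS table: paved parking, roofs, soil group D → CN(II) = 98
Adjust CN=98 to AMC I: 4.2·98/(10 − 0.058·98) → (2058/5) ÷ (1079/250) = 102900/1079 ≈ 95.366

CN_adj = 102900/1079 ≈ 95.366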